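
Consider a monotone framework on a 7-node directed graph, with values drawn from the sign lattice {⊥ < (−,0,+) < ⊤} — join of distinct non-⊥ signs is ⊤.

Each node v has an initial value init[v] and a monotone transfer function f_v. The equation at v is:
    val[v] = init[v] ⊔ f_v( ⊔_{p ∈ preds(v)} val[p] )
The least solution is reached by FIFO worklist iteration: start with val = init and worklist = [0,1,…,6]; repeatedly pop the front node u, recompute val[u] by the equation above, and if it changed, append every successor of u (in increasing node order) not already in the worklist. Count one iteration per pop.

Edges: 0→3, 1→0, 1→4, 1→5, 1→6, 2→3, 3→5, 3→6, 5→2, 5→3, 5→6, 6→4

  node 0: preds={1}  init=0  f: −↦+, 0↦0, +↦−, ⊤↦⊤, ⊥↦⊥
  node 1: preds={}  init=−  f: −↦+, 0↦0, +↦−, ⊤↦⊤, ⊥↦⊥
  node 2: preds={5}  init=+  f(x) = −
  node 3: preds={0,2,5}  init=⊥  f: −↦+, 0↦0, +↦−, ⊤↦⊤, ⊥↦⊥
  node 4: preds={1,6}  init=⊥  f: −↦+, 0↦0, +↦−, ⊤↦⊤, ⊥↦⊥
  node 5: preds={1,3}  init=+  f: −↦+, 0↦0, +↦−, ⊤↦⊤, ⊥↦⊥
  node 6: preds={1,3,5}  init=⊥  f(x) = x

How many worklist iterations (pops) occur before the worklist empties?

Iteration log — 10 steps:
  step 1. node 0  ⊔preds=−  new=⊤  old=0  +wl: 
  step 2. node 1  ⊔preds=⊥  new=−  stable
  step 3. node 2  ⊔preds=+  new=⊤  old=+  +wl: 
  step 4. node 3  ⊔preds=⊤  new=⊤  old=⊥  +wl: 
  step 5. node 4  ⊔preds=−  new=+  old=⊥  +wl: 
  step 6. node 5  ⊔preds=⊤  new=⊤  old=+  +wl: 2,3
  step 7. node 6  ⊔preds=⊤  new=⊤  old=⊥  +wl: 4
  step 8. node 2  ⊔preds=⊤  new=⊤  stable
  step 9. node 3  ⊔preds=⊤  new=⊤  stable
  step 10. node 4  ⊔preds=⊤  new=⊤  old=+  +wl: 

Least fixpoint reached:
  node 0: ⊤
  node 1: −
  node 2: ⊤
  node 3: ⊤
  node 4: ⊤
  node 5: ⊤
  node 6: ⊤

10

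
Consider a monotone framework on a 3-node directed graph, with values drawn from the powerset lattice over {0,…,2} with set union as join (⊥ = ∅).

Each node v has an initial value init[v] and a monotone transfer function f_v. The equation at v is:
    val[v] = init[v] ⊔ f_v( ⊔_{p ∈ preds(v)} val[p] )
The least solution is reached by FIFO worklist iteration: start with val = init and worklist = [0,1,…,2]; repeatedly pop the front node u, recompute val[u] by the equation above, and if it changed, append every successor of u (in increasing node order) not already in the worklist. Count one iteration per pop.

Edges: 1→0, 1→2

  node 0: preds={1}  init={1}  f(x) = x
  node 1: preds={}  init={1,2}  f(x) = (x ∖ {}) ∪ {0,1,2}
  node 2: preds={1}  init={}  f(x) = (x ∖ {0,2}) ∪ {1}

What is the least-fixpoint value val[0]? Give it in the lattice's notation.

Iteration log — 4 steps:
  step 1. node 0  ⊔preds={1,2}  new={1,2}  old={1}  +wl: 
  step 2. node 1  ⊔preds={}  new={0,1,2}  old={1,2}  +wl: 0
  step 3. node 2  ⊔preds={0,1,2}  new={1}  old={}  +wl: 
  step 4. node 0  ⊔preds={0,1,2}  new={0,1,2}  old={1,2}  +wl: 

Least fixpoint reached:
  node 0: {0,1,2}
  node 1: {0,1,2}
  node 2: {1}

{0,1,2}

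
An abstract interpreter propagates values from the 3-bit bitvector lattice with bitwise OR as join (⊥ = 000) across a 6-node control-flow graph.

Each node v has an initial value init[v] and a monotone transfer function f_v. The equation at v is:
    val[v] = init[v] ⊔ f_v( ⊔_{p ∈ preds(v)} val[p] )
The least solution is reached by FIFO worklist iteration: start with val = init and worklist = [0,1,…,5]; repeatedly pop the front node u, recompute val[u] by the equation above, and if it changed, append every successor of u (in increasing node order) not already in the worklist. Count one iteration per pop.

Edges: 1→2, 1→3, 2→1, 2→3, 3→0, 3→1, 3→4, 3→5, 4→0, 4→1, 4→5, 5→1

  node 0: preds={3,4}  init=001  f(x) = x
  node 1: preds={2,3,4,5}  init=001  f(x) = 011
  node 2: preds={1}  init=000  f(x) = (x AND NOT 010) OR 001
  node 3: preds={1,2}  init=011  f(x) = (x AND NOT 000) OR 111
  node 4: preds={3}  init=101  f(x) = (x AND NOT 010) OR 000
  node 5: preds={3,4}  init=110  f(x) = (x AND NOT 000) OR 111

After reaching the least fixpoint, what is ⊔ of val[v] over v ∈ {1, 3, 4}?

111

Worklist (8 pops):
  #1 pop 0: in=111 → 111 (was 001); enqueue []
  #2 pop 1: in=111 → 011 (was 001); enqueue []
  #3 pop 2: in=011 → 001 (was 000); enqueue [1]
  #4 pop 3: in=011 → 111 (was 011); enqueue [0]
  #5 pop 4: in=111 → 101 (no change)
  #6 pop 5: in=111 → 111 (was 110); enqueue []
  #7 pop 1: in=111 → 011 (no change)
  #8 pop 0: in=111 → 111 (no change)

Fixpoint:
  val[0] = 111
  val[1] = 011
  val[2] = 001
  val[3] = 111
  val[4] = 101
  val[5] = 111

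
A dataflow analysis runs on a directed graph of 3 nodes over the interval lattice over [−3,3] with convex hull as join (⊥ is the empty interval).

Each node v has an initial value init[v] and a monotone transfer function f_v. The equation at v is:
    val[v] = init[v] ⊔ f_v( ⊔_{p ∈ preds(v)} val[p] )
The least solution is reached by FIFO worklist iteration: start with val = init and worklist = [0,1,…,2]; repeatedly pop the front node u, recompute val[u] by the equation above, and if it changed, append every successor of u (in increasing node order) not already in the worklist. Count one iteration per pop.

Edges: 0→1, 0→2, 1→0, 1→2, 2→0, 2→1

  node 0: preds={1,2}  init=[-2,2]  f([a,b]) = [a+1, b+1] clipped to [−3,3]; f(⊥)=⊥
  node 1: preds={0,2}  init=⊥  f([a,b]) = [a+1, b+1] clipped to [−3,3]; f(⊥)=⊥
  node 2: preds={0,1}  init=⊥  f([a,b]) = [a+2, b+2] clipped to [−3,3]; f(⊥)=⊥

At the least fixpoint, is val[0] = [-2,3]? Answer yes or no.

Trace (6 dequeues):
  [1] u=0 | in ⊥ | out [-2,2] | ==
  [2] u=1 | in [-2,2] | out [-1,3] | prev ⊥ | push {0}
  [3] u=2 | in [-2,3] | out [0,3] | prev ⊥ | push {1}
  [4] u=0 | in [-1,3] | out [-2,3] | prev [-2,2] | push {2}
  [5] u=1 | in [-2,3] | out [-1,3] | ==
  [6] u=2 | in [-2,3] | out [0,3] | ==

Converged values:
  [0] [-2,3]
  [1] [-1,3]
  [2] [0,3]

yes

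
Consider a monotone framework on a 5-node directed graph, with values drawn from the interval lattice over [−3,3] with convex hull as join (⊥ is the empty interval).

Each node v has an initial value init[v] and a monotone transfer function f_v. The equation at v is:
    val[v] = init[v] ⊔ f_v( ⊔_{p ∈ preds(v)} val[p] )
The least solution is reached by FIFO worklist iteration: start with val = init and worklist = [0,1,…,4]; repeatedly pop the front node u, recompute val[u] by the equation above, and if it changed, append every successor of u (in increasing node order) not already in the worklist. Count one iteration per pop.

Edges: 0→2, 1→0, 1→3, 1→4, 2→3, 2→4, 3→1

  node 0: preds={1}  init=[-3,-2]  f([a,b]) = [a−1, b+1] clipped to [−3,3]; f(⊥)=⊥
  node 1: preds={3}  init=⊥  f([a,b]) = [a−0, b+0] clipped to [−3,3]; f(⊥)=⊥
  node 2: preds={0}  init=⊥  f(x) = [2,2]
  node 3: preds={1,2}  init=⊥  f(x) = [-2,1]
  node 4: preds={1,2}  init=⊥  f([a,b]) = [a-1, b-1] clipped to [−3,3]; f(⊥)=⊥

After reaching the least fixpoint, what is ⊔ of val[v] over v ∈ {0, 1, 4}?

[-3,2]

Iteration log — 10 steps:
  step 1. node 0  ⊔preds=⊥  new=[-3,-2]  stable
  step 2. node 1  ⊔preds=⊥  new=⊥  stable
  step 3. node 2  ⊔preds=[-3,-2]  new=[2,2]  old=⊥  +wl: 
  step 4. node 3  ⊔preds=[2,2]  new=[-2,1]  old=⊥  +wl: 1
  step 5. node 4  ⊔preds=[2,2]  new=[1,1]  old=⊥  +wl: 
  step 6. node 1  ⊔preds=[-2,1]  new=[-2,1]  old=⊥  +wl: 0,3,4
  step 7. node 0  ⊔preds=[-2,1]  new=[-3,2]  old=[-3,-2]  +wl: 2
  step 8. node 3  ⊔preds=[-2,2]  new=[-2,1]  stable
  step 9. node 4  ⊔preds=[-2,2]  new=[-3,1]  old=[1,1]  +wl: 
  step 10. node 2  ⊔preds=[-3,2]  new=[2,2]  stable

Least fixpoint reached:
  node 0: [-3,2]
  node 1: [-2,1]
  node 2: [2,2]
  node 3: [-2,1]
  node 4: [-3,1]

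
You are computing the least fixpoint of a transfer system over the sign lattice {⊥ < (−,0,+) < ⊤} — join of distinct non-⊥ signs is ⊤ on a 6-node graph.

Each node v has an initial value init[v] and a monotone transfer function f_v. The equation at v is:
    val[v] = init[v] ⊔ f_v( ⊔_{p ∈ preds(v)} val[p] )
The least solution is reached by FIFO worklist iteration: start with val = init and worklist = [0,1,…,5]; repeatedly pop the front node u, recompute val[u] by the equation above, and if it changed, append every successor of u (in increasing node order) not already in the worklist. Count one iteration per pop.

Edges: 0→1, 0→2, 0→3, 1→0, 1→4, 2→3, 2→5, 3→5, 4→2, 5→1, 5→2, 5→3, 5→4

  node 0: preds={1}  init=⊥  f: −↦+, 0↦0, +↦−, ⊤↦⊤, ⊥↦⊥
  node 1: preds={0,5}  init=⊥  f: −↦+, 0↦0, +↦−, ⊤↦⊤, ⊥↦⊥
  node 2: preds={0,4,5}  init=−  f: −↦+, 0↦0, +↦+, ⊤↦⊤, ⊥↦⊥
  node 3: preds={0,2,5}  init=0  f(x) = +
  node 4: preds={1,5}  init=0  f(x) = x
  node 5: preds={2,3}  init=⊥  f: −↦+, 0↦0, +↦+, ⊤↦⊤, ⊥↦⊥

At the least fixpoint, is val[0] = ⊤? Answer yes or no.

yes

Trace (14 dequeues):
  [1] u=0 | in ⊥ | out ⊥ | ==
  [2] u=1 | in ⊥ | out ⊥ | ==
  [3] u=2 | in 0 | out ⊤ | prev − | push {}
  [4] u=3 | in ⊤ | out ⊤ | prev 0 | push {}
  [5] u=4 | in ⊥ | out 0 | ==
  [6] u=5 | in ⊤ | out ⊤ | prev ⊥ | push {1,2,3,4}
  [7] u=1 | in ⊤ | out ⊤ | prev ⊥ | push {0}
  [8] u=2 | in ⊤ | out ⊤ | ==
  [9] u=3 | in ⊤ | out ⊤ | ==
  [10] u=4 | in ⊤ | out ⊤ | prev 0 | push {2}
  [11] u=0 | in ⊤ | out ⊤ | prev ⊥ | push {1,3}
  [12] u=2 | in ⊤ | out ⊤ | ==
  [13] u=1 | in ⊤ | out ⊤ | ==
  [14] u=3 | in ⊤ | out ⊤ | ==

Converged values:
  [0] ⊤
  [1] ⊤
  [2] ⊤
  [3] ⊤
  [4] ⊤
  [5] ⊤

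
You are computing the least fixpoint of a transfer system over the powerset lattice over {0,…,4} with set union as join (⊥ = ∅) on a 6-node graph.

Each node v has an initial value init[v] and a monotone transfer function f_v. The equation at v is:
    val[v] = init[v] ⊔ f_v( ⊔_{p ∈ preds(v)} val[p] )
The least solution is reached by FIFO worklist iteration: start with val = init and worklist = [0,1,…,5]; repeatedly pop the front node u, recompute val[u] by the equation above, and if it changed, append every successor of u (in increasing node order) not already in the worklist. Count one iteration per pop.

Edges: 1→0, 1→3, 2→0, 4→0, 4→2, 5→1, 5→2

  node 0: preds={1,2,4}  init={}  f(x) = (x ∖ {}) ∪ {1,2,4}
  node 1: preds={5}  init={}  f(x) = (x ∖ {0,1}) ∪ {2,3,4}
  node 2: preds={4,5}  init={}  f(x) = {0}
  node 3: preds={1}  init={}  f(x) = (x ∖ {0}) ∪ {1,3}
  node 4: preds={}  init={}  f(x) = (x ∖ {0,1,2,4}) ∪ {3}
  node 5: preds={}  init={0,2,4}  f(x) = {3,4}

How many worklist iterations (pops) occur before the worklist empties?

9

Worklist (9 pops):
  #1 pop 0: in={} → {1,2,4} (was {}); enqueue []
  #2 pop 1: in={0,2,4} → {2,3,4} (was {}); enqueue [0]
  #3 pop 2: in={0,2,4} → {0} (was {}); enqueue []
  #4 pop 3: in={2,3,4} → {1,2,3,4} (was {}); enqueue []
  #5 pop 4: in={} → {3} (was {}); enqueue [2]
  #6 pop 5: in={} → {0,2,3,4} (was {0,2,4}); enqueue [1]
  #7 pop 0: in={0,2,3,4} → {0,1,2,3,4} (was {1,2,4}); enqueue []
  #8 pop 2: in={0,2,3,4} → {0} (no change)
  #9 pop 1: in={0,2,3,4} → {2,3,4} (no change)

Fixpoint:
  val[0] = {0,1,2,3,4}
  val[1] = {2,3,4}
  val[2] = {0}
  val[3] = {1,2,3,4}
  val[4] = {3}
  val[5] = {0,2,3,4}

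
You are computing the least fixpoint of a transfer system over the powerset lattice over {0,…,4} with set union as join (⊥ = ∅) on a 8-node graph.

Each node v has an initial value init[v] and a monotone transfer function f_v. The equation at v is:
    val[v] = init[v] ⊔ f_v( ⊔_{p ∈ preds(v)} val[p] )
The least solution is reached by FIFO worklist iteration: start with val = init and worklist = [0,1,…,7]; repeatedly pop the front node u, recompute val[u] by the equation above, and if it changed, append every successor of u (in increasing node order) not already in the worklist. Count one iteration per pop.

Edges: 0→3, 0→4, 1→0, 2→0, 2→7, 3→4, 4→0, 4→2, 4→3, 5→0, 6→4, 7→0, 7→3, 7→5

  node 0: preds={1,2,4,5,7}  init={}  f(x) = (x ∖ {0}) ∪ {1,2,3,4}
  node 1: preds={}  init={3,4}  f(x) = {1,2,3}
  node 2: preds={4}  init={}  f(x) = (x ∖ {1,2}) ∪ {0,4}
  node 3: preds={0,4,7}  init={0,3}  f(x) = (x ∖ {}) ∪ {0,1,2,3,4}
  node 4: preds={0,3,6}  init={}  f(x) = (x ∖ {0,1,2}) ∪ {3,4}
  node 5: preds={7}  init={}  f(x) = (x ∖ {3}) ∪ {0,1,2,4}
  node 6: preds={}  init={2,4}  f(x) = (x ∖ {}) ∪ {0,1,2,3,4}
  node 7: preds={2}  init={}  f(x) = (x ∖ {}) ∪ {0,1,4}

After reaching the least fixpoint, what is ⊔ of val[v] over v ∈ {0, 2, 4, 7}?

Worklist (18 pops):
  #1 pop 0: in={3,4} → {1,2,3,4} (was {}); enqueue []
  #2 pop 1: in={} → {1,2,3,4} (was {3,4}); enqueue [0]
  #3 pop 2: in={} → {0,4} (was {}); enqueue []
  #4 pop 3: in={1,2,3,4} → {0,1,2,3,4} (was {0,3}); enqueue []
  #5 pop 4: in={0,1,2,3,4} → {3,4} (was {}); enqueue [2,3]
  #6 pop 5: in={} → {0,1,2,4} (was {}); enqueue []
  #7 pop 6: in={} → {0,1,2,3,4} (was {2,4}); enqueue [4]
  #8 pop 7: in={0,4} → {0,1,4} (was {}); enqueue [5]
  #9 pop 0: in={0,1,2,3,4} → {1,2,3,4} (no change)
  #10 pop 2: in={3,4} → {0,3,4} (was {0,4}); enqueue [0,7]
  #11 pop 3: in={0,1,2,3,4} → {0,1,2,3,4} (no change)
  #12 pop 4: in={0,1,2,3,4} → {3,4} (no change)
  #13 pop 5: in={0,1,4} → {0,1,2,4} (no change)
  #14 pop 0: in={0,1,2,3,4} → {1,2,3,4} (no change)
  #15 pop 7: in={0,3,4} → {0,1,3,4} (was {0,1,4}); enqueue [0,3,5]
  #16 pop 0: in={0,1,2,3,4} → {1,2,3,4} (no change)
  #17 pop 3: in={0,1,2,3,4} → {0,1,2,3,4} (no change)
  #18 pop 5: in={0,1,3,4} → {0,1,2,4} (no change)

Fixpoint:
  val[0] = {1,2,3,4}
  val[1] = {1,2,3,4}
  val[2] = {0,3,4}
  val[3] = {0,1,2,3,4}
  val[4] = {3,4}
  val[5] = {0,1,2,4}
  val[6] = {0,1,2,3,4}
  val[7] = {0,1,3,4}

{0,1,2,3,4}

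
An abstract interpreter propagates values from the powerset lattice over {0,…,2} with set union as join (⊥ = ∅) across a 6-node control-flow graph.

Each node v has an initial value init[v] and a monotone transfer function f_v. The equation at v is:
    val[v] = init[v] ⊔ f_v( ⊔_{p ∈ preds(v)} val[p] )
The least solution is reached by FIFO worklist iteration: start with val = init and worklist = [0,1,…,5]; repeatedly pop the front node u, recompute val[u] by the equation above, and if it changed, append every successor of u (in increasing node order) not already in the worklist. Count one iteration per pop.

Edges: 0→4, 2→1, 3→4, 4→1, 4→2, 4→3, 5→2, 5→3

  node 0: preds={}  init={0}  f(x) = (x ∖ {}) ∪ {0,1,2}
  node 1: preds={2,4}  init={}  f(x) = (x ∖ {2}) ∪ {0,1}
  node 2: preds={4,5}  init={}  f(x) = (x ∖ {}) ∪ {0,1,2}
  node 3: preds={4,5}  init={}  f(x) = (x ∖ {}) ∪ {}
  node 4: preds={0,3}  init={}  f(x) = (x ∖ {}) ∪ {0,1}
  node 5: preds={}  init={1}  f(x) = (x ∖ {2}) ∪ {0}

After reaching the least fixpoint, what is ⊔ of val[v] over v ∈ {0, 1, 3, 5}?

Iteration log — 10 steps:
  step 1. node 0  ⊔preds={}  new={0,1,2}  old={0}  +wl: 
  step 2. node 1  ⊔preds={}  new={0,1}  old={}  +wl: 
  step 3. node 2  ⊔preds={1}  new={0,1,2}  old={}  +wl: 1
  step 4. node 3  ⊔preds={1}  new={1}  old={}  +wl: 
  step 5. node 4  ⊔preds={0,1,2}  new={0,1,2}  old={}  +wl: 2,3
  step 6. node 5  ⊔preds={}  new={0,1}  old={1}  +wl: 
  step 7. node 1  ⊔preds={0,1,2}  new={0,1}  stable
  step 8. node 2  ⊔preds={0,1,2}  new={0,1,2}  stable
  step 9. node 3  ⊔preds={0,1,2}  new={0,1,2}  old={1}  +wl: 4
  step 10. node 4  ⊔preds={0,1,2}  new={0,1,2}  stable

Least fixpoint reached:
  node 0: {0,1,2}
  node 1: {0,1}
  node 2: {0,1,2}
  node 3: {0,1,2}
  node 4: {0,1,2}
  node 5: {0,1}

{0,1,2}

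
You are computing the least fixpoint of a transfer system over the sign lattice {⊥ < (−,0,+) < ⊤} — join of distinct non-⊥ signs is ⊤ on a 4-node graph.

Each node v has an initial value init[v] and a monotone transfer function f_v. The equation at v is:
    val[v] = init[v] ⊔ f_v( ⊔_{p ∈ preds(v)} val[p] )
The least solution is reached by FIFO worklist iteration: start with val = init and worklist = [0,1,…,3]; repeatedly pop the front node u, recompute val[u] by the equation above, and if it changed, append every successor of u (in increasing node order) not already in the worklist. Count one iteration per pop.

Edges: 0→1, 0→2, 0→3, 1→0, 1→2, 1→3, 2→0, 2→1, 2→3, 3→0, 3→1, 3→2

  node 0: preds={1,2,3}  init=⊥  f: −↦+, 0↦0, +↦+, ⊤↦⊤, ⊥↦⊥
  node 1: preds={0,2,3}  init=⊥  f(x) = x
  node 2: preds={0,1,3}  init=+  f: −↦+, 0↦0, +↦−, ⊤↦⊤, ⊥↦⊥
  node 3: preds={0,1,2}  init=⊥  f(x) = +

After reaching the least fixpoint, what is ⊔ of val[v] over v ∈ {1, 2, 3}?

⊤

Iteration log — 9 steps:
  step 1. node 0  ⊔preds=+  new=+  old=⊥  +wl: 
  step 2. node 1  ⊔preds=+  new=+  old=⊥  +wl: 0
  step 3. node 2  ⊔preds=+  new=⊤  old=+  +wl: 1
  step 4. node 3  ⊔preds=⊤  new=+  old=⊥  +wl: 2
  step 5. node 0  ⊔preds=⊤  new=⊤  old=+  +wl: 3
  step 6. node 1  ⊔preds=⊤  new=⊤  old=+  +wl: 0
  step 7. node 2  ⊔preds=⊤  new=⊤  stable
  step 8. node 3  ⊔preds=⊤  new=+  stable
  step 9. node 0  ⊔preds=⊤  new=⊤  stable

Least fixpoint reached:
  node 0: ⊤
  node 1: ⊤
  node 2: ⊤
  node 3: +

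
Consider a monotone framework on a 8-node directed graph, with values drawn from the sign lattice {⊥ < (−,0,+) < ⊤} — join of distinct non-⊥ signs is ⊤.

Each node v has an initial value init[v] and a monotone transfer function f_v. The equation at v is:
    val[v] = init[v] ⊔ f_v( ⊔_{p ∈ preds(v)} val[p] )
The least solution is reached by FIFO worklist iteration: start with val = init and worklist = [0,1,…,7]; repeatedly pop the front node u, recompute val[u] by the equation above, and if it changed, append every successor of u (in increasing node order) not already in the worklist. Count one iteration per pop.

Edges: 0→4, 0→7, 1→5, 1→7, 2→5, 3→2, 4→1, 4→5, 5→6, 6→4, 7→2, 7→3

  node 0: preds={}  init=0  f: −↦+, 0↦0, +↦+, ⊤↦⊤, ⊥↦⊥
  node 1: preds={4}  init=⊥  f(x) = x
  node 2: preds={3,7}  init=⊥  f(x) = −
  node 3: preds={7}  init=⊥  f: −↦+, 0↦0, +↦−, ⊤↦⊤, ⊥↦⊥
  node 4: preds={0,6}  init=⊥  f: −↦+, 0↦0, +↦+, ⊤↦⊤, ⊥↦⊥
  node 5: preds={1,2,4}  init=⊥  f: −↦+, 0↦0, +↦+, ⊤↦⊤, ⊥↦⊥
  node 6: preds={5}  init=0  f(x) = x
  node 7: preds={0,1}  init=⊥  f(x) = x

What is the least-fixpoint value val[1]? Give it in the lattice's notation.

⊤

Worklist (21 pops):
  #1 pop 0: in=⊥ → 0 (no change)
  #2 pop 1: in=⊥ → ⊥ (no change)
  #3 pop 2: in=⊥ → − (was ⊥); enqueue []
  #4 pop 3: in=⊥ → ⊥ (no change)
  #5 pop 4: in=0 → 0 (was ⊥); enqueue [1]
  #6 pop 5: in=⊤ → ⊤ (was ⊥); enqueue []
  #7 pop 6: in=⊤ → ⊤ (was 0); enqueue [4]
  #8 pop 7: in=0 → 0 (was ⊥); enqueue [2,3]
  #9 pop 1: in=0 → 0 (was ⊥); enqueue [5,7]
  #10 pop 4: in=⊤ → ⊤ (was 0); enqueue [1]
  #11 pop 2: in=0 → − (no change)
  #12 pop 3: in=0 → 0 (was ⊥); enqueue [2]
  #13 pop 5: in=⊤ → ⊤ (no change)
  #14 pop 7: in=0 → 0 (no change)
  #15 pop 1: in=⊤ → ⊤ (was 0); enqueue [5,7]
  #16 pop 2: in=0 → − (no change)
  #17 pop 5: in=⊤ → ⊤ (no change)
  #18 pop 7: in=⊤ → ⊤ (was 0); enqueue [2,3]
  #19 pop 2: in=⊤ → − (no change)
  #20 pop 3: in=⊤ → ⊤ (was 0); enqueue [2]
  #21 pop 2: in=⊤ → − (no change)

Fixpoint:
  val[0] = 0
  val[1] = ⊤
  val[2] = −
  val[3] = ⊤
  val[4] = ⊤
  val[5] = ⊤
  val[6] = ⊤
  val[7] = ⊤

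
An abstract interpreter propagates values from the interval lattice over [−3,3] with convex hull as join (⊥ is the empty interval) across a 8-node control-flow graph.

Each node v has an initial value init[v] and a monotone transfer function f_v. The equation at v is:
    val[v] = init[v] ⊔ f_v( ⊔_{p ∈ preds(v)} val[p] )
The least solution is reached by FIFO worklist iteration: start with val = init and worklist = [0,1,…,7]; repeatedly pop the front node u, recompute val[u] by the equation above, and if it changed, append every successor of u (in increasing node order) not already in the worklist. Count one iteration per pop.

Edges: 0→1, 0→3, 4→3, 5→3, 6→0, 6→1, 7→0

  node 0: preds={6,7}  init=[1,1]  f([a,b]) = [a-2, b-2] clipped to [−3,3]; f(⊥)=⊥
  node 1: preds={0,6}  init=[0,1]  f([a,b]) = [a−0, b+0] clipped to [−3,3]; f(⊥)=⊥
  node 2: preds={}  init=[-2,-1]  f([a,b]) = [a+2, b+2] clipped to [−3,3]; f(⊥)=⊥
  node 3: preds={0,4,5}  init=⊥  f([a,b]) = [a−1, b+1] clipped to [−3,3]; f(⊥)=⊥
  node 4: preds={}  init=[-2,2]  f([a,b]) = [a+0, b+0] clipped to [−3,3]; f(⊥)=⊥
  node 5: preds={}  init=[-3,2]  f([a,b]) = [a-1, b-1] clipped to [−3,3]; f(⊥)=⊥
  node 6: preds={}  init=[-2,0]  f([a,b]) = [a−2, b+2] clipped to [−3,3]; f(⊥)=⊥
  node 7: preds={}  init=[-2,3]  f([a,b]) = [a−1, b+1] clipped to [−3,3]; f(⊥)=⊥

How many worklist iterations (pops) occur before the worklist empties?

8

Worklist (8 pops):
  #1 pop 0: in=[-2,3] → [-3,1] (was [1,1]); enqueue []
  #2 pop 1: in=[-3,1] → [-3,1] (was [0,1]); enqueue []
  #3 pop 2: in=⊥ → [-2,-1] (no change)
  #4 pop 3: in=[-3,2] → [-3,3] (was ⊥); enqueue []
  #5 pop 4: in=⊥ → [-2,2] (no change)
  #6 pop 5: in=⊥ → [-3,2] (no change)
  #7 pop 6: in=⊥ → [-2,0] (no change)
  #8 pop 7: in=⊥ → [-2,3] (no change)

Fixpoint:
  val[0] = [-3,1]
  val[1] = [-3,1]
  val[2] = [-2,-1]
  val[3] = [-3,3]
  val[4] = [-2,2]
  val[5] = [-3,2]
  val[6] = [-2,0]
  val[7] = [-2,3]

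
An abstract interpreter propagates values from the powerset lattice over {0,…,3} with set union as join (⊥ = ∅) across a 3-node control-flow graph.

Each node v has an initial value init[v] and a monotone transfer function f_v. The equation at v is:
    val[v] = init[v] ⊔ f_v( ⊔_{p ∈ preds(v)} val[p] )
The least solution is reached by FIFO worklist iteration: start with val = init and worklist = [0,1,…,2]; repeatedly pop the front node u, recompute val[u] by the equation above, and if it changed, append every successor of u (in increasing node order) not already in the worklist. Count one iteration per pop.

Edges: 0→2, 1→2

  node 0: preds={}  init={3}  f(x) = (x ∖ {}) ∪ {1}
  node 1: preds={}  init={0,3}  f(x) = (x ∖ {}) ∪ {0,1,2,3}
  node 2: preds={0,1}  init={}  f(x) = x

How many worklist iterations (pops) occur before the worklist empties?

3

Worklist (3 pops):
  #1 pop 0: in={} → {1,3} (was {3}); enqueue []
  #2 pop 1: in={} → {0,1,2,3} (was {0,3}); enqueue []
  #3 pop 2: in={0,1,2,3} → {0,1,2,3} (was {}); enqueue []

Fixpoint:
  val[0] = {1,3}
  val[1] = {0,1,2,3}
  val[2] = {0,1,2,3}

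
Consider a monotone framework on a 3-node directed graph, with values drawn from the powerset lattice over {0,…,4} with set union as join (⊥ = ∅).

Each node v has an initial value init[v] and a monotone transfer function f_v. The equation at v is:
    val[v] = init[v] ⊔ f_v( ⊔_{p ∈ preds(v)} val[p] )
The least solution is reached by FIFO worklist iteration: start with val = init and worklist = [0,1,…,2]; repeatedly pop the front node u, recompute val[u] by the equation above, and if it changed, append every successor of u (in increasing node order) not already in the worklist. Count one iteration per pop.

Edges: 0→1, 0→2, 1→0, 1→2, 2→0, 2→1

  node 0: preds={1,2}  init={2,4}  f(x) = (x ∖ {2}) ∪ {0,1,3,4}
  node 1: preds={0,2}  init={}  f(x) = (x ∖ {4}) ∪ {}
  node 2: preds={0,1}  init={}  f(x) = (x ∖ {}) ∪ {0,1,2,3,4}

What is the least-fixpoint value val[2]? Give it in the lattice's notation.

Worklist (5 pops):
  #1 pop 0: in={} → {0,1,2,3,4} (was {2,4}); enqueue []
  #2 pop 1: in={0,1,2,3,4} → {0,1,2,3} (was {}); enqueue [0]
  #3 pop 2: in={0,1,2,3,4} → {0,1,2,3,4} (was {}); enqueue [1]
  #4 pop 0: in={0,1,2,3,4} → {0,1,2,3,4} (no change)
  #5 pop 1: in={0,1,2,3,4} → {0,1,2,3} (no change)

Fixpoint:
  val[0] = {0,1,2,3,4}
  val[1] = {0,1,2,3}
  val[2] = {0,1,2,3,4}

{0,1,2,3,4}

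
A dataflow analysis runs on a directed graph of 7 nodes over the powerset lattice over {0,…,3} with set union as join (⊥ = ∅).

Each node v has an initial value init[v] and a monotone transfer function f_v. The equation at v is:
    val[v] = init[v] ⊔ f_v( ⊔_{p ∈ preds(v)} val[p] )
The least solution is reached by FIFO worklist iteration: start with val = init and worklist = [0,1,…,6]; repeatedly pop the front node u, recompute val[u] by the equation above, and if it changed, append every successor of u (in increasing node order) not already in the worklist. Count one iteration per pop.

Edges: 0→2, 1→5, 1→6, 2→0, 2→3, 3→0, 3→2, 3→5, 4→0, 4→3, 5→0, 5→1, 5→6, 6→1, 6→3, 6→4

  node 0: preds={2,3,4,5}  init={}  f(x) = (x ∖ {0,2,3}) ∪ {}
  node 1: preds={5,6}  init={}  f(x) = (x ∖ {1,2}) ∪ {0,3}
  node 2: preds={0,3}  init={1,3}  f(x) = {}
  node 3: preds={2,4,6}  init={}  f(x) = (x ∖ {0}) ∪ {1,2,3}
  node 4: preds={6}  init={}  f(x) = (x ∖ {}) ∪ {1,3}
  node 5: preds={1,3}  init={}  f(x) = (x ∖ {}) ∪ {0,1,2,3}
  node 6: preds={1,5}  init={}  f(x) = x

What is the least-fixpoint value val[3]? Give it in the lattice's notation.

Worklist (14 pops):
  #1 pop 0: in={1,3} → {1} (was {}); enqueue []
  #2 pop 1: in={} → {0,3} (was {}); enqueue []
  #3 pop 2: in={1} → {1,3} (no change)
  #4 pop 3: in={1,3} → {1,2,3} (was {}); enqueue [0,2]
  #5 pop 4: in={} → {1,3} (was {}); enqueue [3]
  #6 pop 5: in={0,1,2,3} → {0,1,2,3} (was {}); enqueue [1]
  #7 pop 6: in={0,1,2,3} → {0,1,2,3} (was {}); enqueue [4]
  #8 pop 0: in={0,1,2,3} → {1} (no change)
  #9 pop 2: in={1,2,3} → {1,3} (no change)
  #10 pop 3: in={0,1,2,3} → {1,2,3} (no change)
  #11 pop 1: in={0,1,2,3} → {0,3} (no change)
  #12 pop 4: in={0,1,2,3} → {0,1,2,3} (was {1,3}); enqueue [0,3]
  #13 pop 0: in={0,1,2,3} → {1} (no change)
  #14 pop 3: in={0,1,2,3} → {1,2,3} (no change)

Fixpoint:
  val[0] = {1}
  val[1] = {0,3}
  val[2] = {1,3}
  val[3] = {1,2,3}
  val[4] = {0,1,2,3}
  val[5] = {0,1,2,3}
  val[6] = {0,1,2,3}

{1,2,3}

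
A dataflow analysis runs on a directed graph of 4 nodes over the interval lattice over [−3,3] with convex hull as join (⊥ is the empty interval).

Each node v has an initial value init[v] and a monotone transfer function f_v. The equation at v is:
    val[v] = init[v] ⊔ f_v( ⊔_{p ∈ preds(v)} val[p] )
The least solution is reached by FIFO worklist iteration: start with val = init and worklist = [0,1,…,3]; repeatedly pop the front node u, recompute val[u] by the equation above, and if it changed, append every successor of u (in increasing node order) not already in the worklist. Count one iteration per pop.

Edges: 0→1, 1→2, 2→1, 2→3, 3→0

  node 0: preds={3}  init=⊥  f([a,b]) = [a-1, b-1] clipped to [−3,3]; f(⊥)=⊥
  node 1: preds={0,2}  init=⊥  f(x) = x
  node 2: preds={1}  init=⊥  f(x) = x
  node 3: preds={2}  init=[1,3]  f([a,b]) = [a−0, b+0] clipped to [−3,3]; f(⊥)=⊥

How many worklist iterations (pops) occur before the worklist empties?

Iteration log — 21 steps:
  step 1. node 0  ⊔preds=[1,3]  new=[0,2]  old=⊥  +wl: 
  step 2. node 1  ⊔preds=[0,2]  new=[0,2]  old=⊥  +wl: 
  step 3. node 2  ⊔preds=[0,2]  new=[0,2]  old=⊥  +wl: 1
  step 4. node 3  ⊔preds=[0,2]  new=[0,3]  old=[1,3]  +wl: 0
  step 5. node 1  ⊔preds=[0,2]  new=[0,2]  stable
  step 6. node 0  ⊔preds=[0,3]  new=[-1,2]  old=[0,2]  +wl: 1
  step 7. node 1  ⊔preds=[-1,2]  new=[-1,2]  old=[0,2]  +wl: 2
  step 8. node 2  ⊔preds=[-1,2]  new=[-1,2]  old=[0,2]  +wl: 1,3
  step 9. node 1  ⊔preds=[-1,2]  new=[-1,2]  stable
  step 10. node 3  ⊔preds=[-1,2]  new=[-1,3]  old=[0,3]  +wl: 0
  step 11. node 0  ⊔preds=[-1,3]  new=[-2,2]  old=[-1,2]  +wl: 1
  step 12. node 1  ⊔preds=[-2,2]  new=[-2,2]  old=[-1,2]  +wl: 2
  step 13. node 2  ⊔preds=[-2,2]  new=[-2,2]  old=[-1,2]  +wl: 1,3
  step 14. node 1  ⊔preds=[-2,2]  new=[-2,2]  stable
  step 15. node 3  ⊔preds=[-2,2]  new=[-2,3]  old=[-1,3]  +wl: 0
  step 16. node 0  ⊔preds=[-2,3]  new=[-3,2]  old=[-2,2]  +wl: 1
  step 17. node 1  ⊔preds=[-3,2]  new=[-3,2]  old=[-2,2]  +wl: 2
  step 18. node 2  ⊔preds=[-3,2]  new=[-3,2]  old=[-2,2]  +wl: 1,3
  step 19. node 1  ⊔preds=[-3,2]  new=[-3,2]  stable
  step 20. node 3  ⊔preds=[-3,2]  new=[-3,3]  old=[-2,3]  +wl: 0
  step 21. node 0  ⊔preds=[-3,3]  new=[-3,2]  stable

Least fixpoint reached:
  node 0: [-3,2]
  node 1: [-3,2]
  node 2: [-3,2]
  node 3: [-3,3]

21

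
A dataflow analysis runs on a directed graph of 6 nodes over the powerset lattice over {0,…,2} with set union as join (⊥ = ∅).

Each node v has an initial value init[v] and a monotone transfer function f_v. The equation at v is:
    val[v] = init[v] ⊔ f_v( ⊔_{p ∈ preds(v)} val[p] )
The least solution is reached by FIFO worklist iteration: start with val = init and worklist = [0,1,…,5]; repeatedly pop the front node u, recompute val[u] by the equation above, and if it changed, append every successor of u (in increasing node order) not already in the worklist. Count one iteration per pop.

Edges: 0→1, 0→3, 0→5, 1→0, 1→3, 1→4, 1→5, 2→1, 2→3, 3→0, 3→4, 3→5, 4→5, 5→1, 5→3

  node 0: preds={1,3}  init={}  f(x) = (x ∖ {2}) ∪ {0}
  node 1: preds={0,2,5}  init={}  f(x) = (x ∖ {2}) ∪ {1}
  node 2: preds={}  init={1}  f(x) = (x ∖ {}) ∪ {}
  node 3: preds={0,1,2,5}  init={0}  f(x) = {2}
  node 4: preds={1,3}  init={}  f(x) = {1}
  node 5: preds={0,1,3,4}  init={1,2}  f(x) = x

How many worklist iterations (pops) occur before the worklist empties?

Trace (10 dequeues):
  [1] u=0 | in {0} | out {0} | prev {} | push {}
  [2] u=1 | in {0,1,2} | out {0,1} | prev {} | push {0}
  [3] u=2 | in {} | out {1} | ==
  [4] u=3 | in {0,1,2} | out {0,2} | prev {0} | push {}
  [5] u=4 | in {0,1,2} | out {1} | prev {} | push {}
  [6] u=5 | in {0,1,2} | out {0,1,2} | prev {1,2} | push {1,3}
  [7] u=0 | in {0,1,2} | out {0,1} | prev {0} | push {5}
  [8] u=1 | in {0,1,2} | out {0,1} | ==
  [9] u=3 | in {0,1,2} | out {0,2} | ==
  [10] u=5 | in {0,1,2} | out {0,1,2} | ==

Converged values:
  [0] {0,1}
  [1] {0,1}
  [2] {1}
  [3] {0,2}
  [4] {1}
  [5] {0,1,2}

10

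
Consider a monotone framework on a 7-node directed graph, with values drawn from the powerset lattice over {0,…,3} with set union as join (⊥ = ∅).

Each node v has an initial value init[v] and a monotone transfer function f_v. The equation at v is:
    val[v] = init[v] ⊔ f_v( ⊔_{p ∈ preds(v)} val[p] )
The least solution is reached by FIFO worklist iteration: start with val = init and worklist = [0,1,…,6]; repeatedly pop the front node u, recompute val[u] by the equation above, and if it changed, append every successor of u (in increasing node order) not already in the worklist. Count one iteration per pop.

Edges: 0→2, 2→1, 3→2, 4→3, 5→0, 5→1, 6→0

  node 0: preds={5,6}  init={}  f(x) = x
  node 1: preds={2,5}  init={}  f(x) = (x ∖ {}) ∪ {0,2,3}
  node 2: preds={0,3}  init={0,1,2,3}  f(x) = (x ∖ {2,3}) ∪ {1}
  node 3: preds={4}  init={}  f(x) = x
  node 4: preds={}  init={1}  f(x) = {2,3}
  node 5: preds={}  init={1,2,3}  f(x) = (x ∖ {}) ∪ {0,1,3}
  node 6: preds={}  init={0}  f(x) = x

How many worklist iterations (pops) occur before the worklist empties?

12

Iteration log — 12 steps:
  step 1. node 0  ⊔preds={0,1,2,3}  new={0,1,2,3}  old={}  +wl: 
  step 2. node 1  ⊔preds={0,1,2,3}  new={0,1,2,3}  old={}  +wl: 
  step 3. node 2  ⊔preds={0,1,2,3}  new={0,1,2,3}  stable
  step 4. node 3  ⊔preds={1}  new={1}  old={}  +wl: 2
  step 5. node 4  ⊔preds={}  new={1,2,3}  old={1}  +wl: 3
  step 6. node 5  ⊔preds={}  new={0,1,2,3}  old={1,2,3}  +wl: 0,1
  step 7. node 6  ⊔preds={}  new={0}  stable
  step 8. node 2  ⊔preds={0,1,2,3}  new={0,1,2,3}  stable
  step 9. node 3  ⊔preds={1,2,3}  new={1,2,3}  old={1}  +wl: 2
  step 10. node 0  ⊔preds={0,1,2,3}  new={0,1,2,3}  stable
  step 11. node 1  ⊔preds={0,1,2,3}  new={0,1,2,3}  stable
  step 12. node 2  ⊔preds={0,1,2,3}  new={0,1,2,3}  stable

Least fixpoint reached:
  node 0: {0,1,2,3}
  node 1: {0,1,2,3}
  node 2: {0,1,2,3}
  node 3: {1,2,3}
  node 4: {1,2,3}
  node 5: {0,1,2,3}
  node 6: {0}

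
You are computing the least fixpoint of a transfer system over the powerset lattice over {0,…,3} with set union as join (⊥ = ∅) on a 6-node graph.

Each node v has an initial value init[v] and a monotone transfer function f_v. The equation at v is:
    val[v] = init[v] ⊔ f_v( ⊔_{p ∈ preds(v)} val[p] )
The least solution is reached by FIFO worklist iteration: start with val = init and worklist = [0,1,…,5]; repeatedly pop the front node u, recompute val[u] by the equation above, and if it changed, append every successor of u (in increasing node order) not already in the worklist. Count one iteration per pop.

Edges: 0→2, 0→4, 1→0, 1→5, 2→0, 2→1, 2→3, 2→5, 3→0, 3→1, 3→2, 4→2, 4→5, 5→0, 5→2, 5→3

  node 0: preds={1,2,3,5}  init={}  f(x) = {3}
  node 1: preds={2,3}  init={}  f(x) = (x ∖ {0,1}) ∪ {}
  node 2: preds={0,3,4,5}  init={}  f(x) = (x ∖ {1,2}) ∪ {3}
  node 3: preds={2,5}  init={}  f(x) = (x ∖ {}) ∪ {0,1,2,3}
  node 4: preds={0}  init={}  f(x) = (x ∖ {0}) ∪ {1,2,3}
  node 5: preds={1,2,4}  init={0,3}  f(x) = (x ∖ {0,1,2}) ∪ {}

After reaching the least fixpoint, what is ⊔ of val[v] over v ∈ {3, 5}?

{0,1,2,3}

Trace (11 dequeues):
  [1] u=0 | in {0,3} | out {3} | prev {} | push {}
  [2] u=1 | in {} | out {} | ==
  [3] u=2 | in {0,3} | out {0,3} | prev {} | push {0,1}
  [4] u=3 | in {0,3} | out {0,1,2,3} | prev {} | push {2}
  [5] u=4 | in {3} | out {1,2,3} | prev {} | push {}
  [6] u=5 | in {0,1,2,3} | out {0,3} | ==
  [7] u=0 | in {0,1,2,3} | out {3} | ==
  [8] u=1 | in {0,1,2,3} | out {2,3} | prev {} | push {0,5}
  [9] u=2 | in {0,1,2,3} | out {0,3} | ==
  [10] u=0 | in {0,1,2,3} | out {3} | ==
  [11] u=5 | in {0,1,2,3} | out {0,3} | ==

Converged values:
  [0] {3}
  [1] {2,3}
  [2] {0,3}
  [3] {0,1,2,3}
  [4] {1,2,3}
  [5] {0,3}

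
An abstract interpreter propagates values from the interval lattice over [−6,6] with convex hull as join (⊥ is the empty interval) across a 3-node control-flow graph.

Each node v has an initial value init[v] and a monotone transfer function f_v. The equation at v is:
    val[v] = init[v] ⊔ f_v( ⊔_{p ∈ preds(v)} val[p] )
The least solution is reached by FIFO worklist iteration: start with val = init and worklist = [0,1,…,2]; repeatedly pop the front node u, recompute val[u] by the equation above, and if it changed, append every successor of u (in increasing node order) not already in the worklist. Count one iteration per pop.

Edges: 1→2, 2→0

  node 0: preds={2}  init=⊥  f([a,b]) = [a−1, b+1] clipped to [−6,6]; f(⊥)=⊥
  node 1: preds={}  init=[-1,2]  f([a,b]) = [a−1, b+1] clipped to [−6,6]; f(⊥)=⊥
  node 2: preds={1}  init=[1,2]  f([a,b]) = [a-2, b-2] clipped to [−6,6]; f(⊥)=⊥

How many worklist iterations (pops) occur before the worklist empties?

Trace (4 dequeues):
  [1] u=0 | in [1,2] | out [0,3] | prev ⊥ | push {}
  [2] u=1 | in ⊥ | out [-1,2] | ==
  [3] u=2 | in [-1,2] | out [-3,2] | prev [1,2] | push {0}
  [4] u=0 | in [-3,2] | out [-4,3] | prev [0,3] | push {}

Converged values:
  [0] [-4,3]
  [1] [-1,2]
  [2] [-3,2]

4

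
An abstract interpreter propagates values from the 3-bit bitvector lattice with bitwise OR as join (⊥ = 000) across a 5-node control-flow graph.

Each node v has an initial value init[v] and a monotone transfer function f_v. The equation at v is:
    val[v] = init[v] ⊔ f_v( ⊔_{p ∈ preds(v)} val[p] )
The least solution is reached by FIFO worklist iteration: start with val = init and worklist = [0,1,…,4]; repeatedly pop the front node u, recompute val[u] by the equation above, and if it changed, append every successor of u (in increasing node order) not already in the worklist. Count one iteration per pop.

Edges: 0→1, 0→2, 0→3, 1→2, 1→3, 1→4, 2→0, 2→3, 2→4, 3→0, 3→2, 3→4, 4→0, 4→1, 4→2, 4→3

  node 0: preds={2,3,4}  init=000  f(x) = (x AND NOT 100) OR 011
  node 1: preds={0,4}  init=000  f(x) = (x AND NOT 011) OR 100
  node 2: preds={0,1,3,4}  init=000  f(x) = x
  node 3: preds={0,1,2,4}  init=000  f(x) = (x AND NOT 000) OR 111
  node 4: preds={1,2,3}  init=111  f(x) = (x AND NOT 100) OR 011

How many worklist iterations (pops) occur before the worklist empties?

7

Trace (7 dequeues):
  [1] u=0 | in 111 | out 011 | prev 000 | push {}
  [2] u=1 | in 111 | out 100 | prev 000 | push {}
  [3] u=2 | in 111 | out 111 | prev 000 | push {0}
  [4] u=3 | in 111 | out 111 | prev 000 | push {2}
  [5] u=4 | in 111 | out 111 | ==
  [6] u=0 | in 111 | out 011 | ==
  [7] u=2 | in 111 | out 111 | ==

Converged values:
  [0] 011
  [1] 100
  [2] 111
  [3] 111
  [4] 111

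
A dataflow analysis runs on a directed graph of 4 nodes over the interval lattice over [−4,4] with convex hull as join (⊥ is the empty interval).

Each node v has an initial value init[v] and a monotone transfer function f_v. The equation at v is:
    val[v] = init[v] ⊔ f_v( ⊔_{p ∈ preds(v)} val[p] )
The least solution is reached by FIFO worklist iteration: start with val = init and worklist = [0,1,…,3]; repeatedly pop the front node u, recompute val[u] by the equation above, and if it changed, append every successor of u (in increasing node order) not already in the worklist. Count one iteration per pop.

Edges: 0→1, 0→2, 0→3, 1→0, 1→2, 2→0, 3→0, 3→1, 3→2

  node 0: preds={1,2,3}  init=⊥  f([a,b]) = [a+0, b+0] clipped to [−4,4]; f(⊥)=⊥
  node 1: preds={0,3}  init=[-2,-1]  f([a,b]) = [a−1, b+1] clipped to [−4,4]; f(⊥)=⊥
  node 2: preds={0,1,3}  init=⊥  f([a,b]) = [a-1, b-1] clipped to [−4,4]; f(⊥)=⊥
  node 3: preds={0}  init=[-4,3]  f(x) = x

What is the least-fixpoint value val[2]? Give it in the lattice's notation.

[-4,3]

Worklist (11 pops):
  #1 pop 0: in=[-4,3] → [-4,3] (was ⊥); enqueue []
  #2 pop 1: in=[-4,3] → [-4,4] (was [-2,-1]); enqueue [0]
  #3 pop 2: in=[-4,4] → [-4,3] (was ⊥); enqueue []
  #4 pop 3: in=[-4,3] → [-4,3] (no change)
  #5 pop 0: in=[-4,4] → [-4,4] (was [-4,3]); enqueue [1,2,3]
  #6 pop 1: in=[-4,4] → [-4,4] (no change)
  #7 pop 2: in=[-4,4] → [-4,3] (no change)
  #8 pop 3: in=[-4,4] → [-4,4] (was [-4,3]); enqueue [0,1,2]
  #9 pop 0: in=[-4,4] → [-4,4] (no change)
  #10 pop 1: in=[-4,4] → [-4,4] (no change)
  #11 pop 2: in=[-4,4] → [-4,3] (no change)

Fixpoint:
  val[0] = [-4,4]
  val[1] = [-4,4]
  val[2] = [-4,3]
  val[3] = [-4,4]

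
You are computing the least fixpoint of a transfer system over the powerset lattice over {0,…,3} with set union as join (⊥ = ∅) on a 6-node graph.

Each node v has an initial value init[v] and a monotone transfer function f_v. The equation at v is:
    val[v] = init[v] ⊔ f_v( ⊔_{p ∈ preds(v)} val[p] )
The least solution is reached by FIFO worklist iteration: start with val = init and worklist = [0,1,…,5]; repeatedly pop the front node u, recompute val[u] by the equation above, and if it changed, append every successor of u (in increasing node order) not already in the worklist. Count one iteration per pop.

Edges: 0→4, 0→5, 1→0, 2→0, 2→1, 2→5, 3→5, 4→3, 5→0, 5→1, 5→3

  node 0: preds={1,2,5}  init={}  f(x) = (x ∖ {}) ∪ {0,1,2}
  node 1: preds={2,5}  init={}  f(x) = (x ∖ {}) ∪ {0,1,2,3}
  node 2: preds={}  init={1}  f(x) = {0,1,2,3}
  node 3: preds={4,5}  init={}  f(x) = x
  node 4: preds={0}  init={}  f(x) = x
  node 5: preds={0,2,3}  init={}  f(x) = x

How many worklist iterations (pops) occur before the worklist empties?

12

Trace (12 dequeues):
  [1] u=0 | in {1} | out {0,1,2} | prev {} | push {}
  [2] u=1 | in {1} | out {0,1,2,3} | prev {} | push {0}
  [3] u=2 | in {} | out {0,1,2,3} | prev {1} | push {1}
  [4] u=3 | in {} | out {} | ==
  [5] u=4 | in {0,1,2} | out {0,1,2} | prev {} | push {3}
  [6] u=5 | in {0,1,2,3} | out {0,1,2,3} | prev {} | push {}
  [7] u=0 | in {0,1,2,3} | out {0,1,2,3} | prev {0,1,2} | push {4,5}
  [8] u=1 | in {0,1,2,3} | out {0,1,2,3} | ==
  [9] u=3 | in {0,1,2,3} | out {0,1,2,3} | prev {} | push {}
  [10] u=4 | in {0,1,2,3} | out {0,1,2,3} | prev {0,1,2} | push {3}
  [11] u=5 | in {0,1,2,3} | out {0,1,2,3} | ==
  [12] u=3 | in {0,1,2,3} | out {0,1,2,3} | ==

Converged values:
  [0] {0,1,2,3}
  [1] {0,1,2,3}
  [2] {0,1,2,3}
  [3] {0,1,2,3}
  [4] {0,1,2,3}
  [5] {0,1,2,3}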